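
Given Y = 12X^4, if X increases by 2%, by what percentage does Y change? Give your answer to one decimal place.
8.2%

For Y = 12X^4:
If X → X(1 + 0.02)
Then Y → Y · (1 + 0.02)^4
     ≈ Y · 1.0824

Percentage change = ((1 + 0.02)^4 − 1) × 100% ≈ 8.2%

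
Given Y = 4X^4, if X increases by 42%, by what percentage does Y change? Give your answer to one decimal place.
306.6%

For Y = 4X^4:
If X → X(1 + 0.42)
Then Y → Y · (1 + 0.42)^4
     ≈ Y · 4.0659

Percentage change = ((1 + 0.42)^4 − 1) × 100% ≈ 306.6%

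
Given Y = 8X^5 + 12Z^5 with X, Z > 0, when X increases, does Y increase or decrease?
Y increases

Taking the partial derivative:
∂Y/∂X = 40X^4

∂Y/∂X = 40X^4 > 0 (assuming positive values)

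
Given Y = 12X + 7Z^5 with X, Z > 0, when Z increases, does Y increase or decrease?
Y increases

Taking the partial derivative:
∂Y/∂Z = 35Z^4

∂Y/∂Z = 35Z^4 > 0 (assuming positive values)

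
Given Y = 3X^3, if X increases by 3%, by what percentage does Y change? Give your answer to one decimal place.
9.3%

For Y = 3X^3:
If X → X(1 + 0.03)
Then Y → Y · (1 + 0.03)^3
     ≈ Y · 1.0927

Percentage change = ((1 + 0.03)^3 − 1) × 100% ≈ 9.3%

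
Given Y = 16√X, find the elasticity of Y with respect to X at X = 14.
Elasticity = 1/2

Elasticity = (dY/dX) · (X/Y)

dY/dX = 8/√X
At X = 14: dY/dX = 4·√14/7, Y = 16·√14

Elasticity = (4·√14/7) · (14 / (16·√14)) = 1/2

Interpretation: for a small percentage change in X, the percentage change in Y is approximately 0.50 times as large.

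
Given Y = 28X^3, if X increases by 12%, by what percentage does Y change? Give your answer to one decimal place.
40.5%

For Y = 28X^3:
If X → X(1 + 0.12)
Then Y → Y · (1 + 0.12)^3
     ≈ Y · 1.4049

Percentage change = ((1 + 0.12)^3 − 1) × 100% ≈ 40.5%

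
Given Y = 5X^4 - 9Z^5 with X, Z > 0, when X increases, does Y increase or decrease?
Y increases

Taking the partial derivative:
∂Y/∂X = 20X^3

∂Y/∂X = 20X^3 > 0 (assuming positive values)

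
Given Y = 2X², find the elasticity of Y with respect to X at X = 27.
Elasticity = 2

Elasticity = (dY/dX) · (X/Y)

dY/dX = 4·X
At X = 27: dY/dX = 108, Y = 1458

Elasticity = 108 · (27 / 1458) = 2

Interpretation: for a small percentage change in X, the percentage change in Y is approximately 2.00 times as large.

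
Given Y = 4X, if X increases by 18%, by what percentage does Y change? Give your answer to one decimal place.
18.0%

For Y = 4X:
If X → X(1 + 0.18)
Then Y → Y · (1 + 0.18)^1
     = Y · 1.1800

Percentage change = ((1 + 0.18)^1 − 1) × 100% = 18.0%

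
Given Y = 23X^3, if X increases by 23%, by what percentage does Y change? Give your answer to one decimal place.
86.1%

For Y = 23X^3:
If X → X(1 + 0.23)
Then Y → Y · (1 + 0.23)^3
     ≈ Y · 1.8609

Percentage change = ((1 + 0.23)^3 − 1) × 100% ≈ 86.1%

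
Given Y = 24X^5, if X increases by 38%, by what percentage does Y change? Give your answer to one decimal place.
400.5%

For Y = 24X^5:
If X → X(1 + 0.38)
Then Y → Y · (1 + 0.38)^5
     ≈ Y · 5.0049

Percentage change = ((1 + 0.38)^5 − 1) × 100% ≈ 400.5%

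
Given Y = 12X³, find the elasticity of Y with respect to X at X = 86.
Elasticity = 3

Elasticity = (dY/dX) · (X/Y)

dY/dX = 36·X²
At X = 86: dY/dX = 266256, Y = 7632672

Elasticity = 266256 · (86 / 7632672) = 3

Interpretation: for a small percentage change in X, the percentage change in Y is approximately 3.00 times as large.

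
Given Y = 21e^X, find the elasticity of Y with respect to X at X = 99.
Elasticity = 99

Elasticity = (dY/dX) · (X/Y)

dY/dX = 21·e^X
At X = 99: dY/dX = 21·e^99, Y = 21·e^99

Elasticity = (21·e^99) · (99 / (21·e^99)) = 99

Interpretation: for a small percentage change in X, the percentage change in Y is approximately 99.00 times as large.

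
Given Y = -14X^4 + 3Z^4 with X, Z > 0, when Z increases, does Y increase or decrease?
Y increases

Taking the partial derivative:
∂Y/∂Z = 12Z^3

∂Y/∂Z = 12Z^3 > 0 (assuming positive values)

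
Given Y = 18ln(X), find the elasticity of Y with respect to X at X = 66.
Elasticity = 1/ln(66) ≈ 0.2387

Elasticity = (dY/dX) · (X/Y)

dY/dX = 18/X
At X = 66: dY/dX = 3/11, Y = 18·ln(66)

Elasticity = (3/11) · (66 / (18·ln(66))) = 1/ln(66) ≈ 0.2387

Interpretation: for a small percentage change in X, the percentage change in Y is approximately 0.24 times as large.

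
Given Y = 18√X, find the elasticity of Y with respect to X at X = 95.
Elasticity = 1/2

Elasticity = (dY/dX) · (X/Y)

dY/dX = 9/√X
At X = 95: dY/dX = 9·√95/95, Y = 18·√95

Elasticity = (9·√95/95) · (95 / (18·√95)) = 1/2

Interpretation: for a small percentage change in X, the percentage change in Y is approximately 0.50 times as large.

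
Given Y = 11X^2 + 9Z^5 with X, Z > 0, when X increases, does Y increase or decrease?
Y increases

Taking the partial derivative:
∂Y/∂X = 22X

∂Y/∂X = 22X > 0 (assuming positive values)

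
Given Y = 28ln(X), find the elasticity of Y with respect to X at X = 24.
Elasticity = 1/ln(24) ≈ 0.3147

Elasticity = (dY/dX) · (X/Y)

dY/dX = 28/X
At X = 24: dY/dX = 7/6, Y = 28·ln(24)

Elasticity = (7/6) · (24 / (28·ln(24))) = 1/ln(24) ≈ 0.3147

Interpretation: for a small percentage change in X, the percentage change in Y is approximately 0.31 times as large.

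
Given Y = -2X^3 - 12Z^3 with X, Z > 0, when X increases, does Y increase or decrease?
Y decreases

Taking the partial derivative:
∂Y/∂X = -6X^2

∂Y/∂X = -6X^2 < 0 (assuming positive values)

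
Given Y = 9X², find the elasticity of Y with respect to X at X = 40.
Elasticity = 2

Elasticity = (dY/dX) · (X/Y)

dY/dX = 18·X
At X = 40: dY/dX = 720, Y = 14400

Elasticity = 720 · (40 / 14400) = 2

Interpretation: for a small percentage change in X, the percentage change in Y is approximately 2.00 times as large.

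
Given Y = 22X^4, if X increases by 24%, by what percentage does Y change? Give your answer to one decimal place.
136.4%

For Y = 22X^4:
If X → X(1 + 0.24)
Then Y → Y · (1 + 0.24)^4
     ≈ Y · 2.3642

Percentage change = ((1 + 0.24)^4 − 1) × 100% ≈ 136.4%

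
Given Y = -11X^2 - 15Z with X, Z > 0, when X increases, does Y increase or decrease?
Y decreases

Taking the partial derivative:
∂Y/∂X = -22X

∂Y/∂X = -22X < 0 (assuming positive values)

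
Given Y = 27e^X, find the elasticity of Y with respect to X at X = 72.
Elasticity = 72

Elasticity = (dY/dX) · (X/Y)

dY/dX = 27·e^X
At X = 72: dY/dX = 27·e^72, Y = 27·e^72

Elasticity = (27·e^72) · (72 / (27·e^72)) = 72

Interpretation: for a small percentage change in X, the percentage change in Y is approximately 72.00 times as large.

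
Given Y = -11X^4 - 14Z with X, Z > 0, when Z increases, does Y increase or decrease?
Y decreases

Taking the partial derivative:
∂Y/∂Z = -14

∂Y/∂Z = -14 < 0 (assuming positive values)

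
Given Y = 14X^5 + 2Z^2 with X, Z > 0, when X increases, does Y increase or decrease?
Y increases

Taking the partial derivative:
∂Y/∂X = 70X^4

∂Y/∂X = 70X^4 > 0 (assuming positive values)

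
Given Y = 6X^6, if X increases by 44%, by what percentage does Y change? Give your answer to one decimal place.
791.6%

For Y = 6X^6:
If X → X(1 + 0.44)
Then Y → Y · (1 + 0.44)^6
     ≈ Y · 8.9161

Percentage change = ((1 + 0.44)^6 − 1) × 100% ≈ 791.6%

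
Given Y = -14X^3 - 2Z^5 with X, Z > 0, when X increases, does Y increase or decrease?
Y decreases

Taking the partial derivative:
∂Y/∂X = -42X^2

∂Y/∂X = -42X^2 < 0 (assuming positive values)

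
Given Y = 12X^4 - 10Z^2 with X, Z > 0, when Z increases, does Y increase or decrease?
Y decreases

Taking the partial derivative:
∂Y/∂Z = -20Z

∂Y/∂Z = -20Z < 0 (assuming positive values)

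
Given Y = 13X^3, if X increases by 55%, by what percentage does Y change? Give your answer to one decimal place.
272.4%

For Y = 13X^3:
If X → X(1 + 0.55)
Then Y → Y · (1 + 0.55)^3
     ≈ Y · 3.7239

Percentage change = ((1 + 0.55)^3 − 1) × 100% ≈ 272.4%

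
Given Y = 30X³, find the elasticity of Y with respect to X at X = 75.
Elasticity = 3

Elasticity = (dY/dX) · (X/Y)

dY/dX = 90·X²
At X = 75: dY/dX = 506250, Y = 12656250

Elasticity = 506250 · (75 / 12656250) = 3

Interpretation: for a small percentage change in X, the percentage change in Y is approximately 3.00 times as large.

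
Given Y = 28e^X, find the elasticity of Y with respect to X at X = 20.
Elasticity = 20

Elasticity = (dY/dX) · (X/Y)

dY/dX = 28·e^X
At X = 20: dY/dX = 28·e^20, Y = 28·e^20

Elasticity = (28·e^20) · (20 / (28·e^20)) = 20

Interpretation: for a small percentage change in X, the percentage change in Y is approximately 20.00 times as large.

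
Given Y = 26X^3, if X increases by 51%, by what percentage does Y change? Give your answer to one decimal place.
244.3%

For Y = 26X^3:
If X → X(1 + 0.51)
Then Y → Y · (1 + 0.51)^3
     ≈ Y · 3.4430

Percentage change = ((1 + 0.51)^3 − 1) × 100% ≈ 244.3%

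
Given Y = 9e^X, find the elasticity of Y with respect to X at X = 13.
Elasticity = 13

Elasticity = (dY/dX) · (X/Y)

dY/dX = 9·e^X
At X = 13: dY/dX = 9·e^13, Y = 9·e^13

Elasticity = (9·e^13) · (13 / (9·e^13)) = 13

Interpretation: for a small percentage change in X, the percentage change in Y is approximately 13.00 times as large.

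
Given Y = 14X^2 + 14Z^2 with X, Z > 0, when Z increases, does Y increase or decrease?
Y increases

Taking the partial derivative:
∂Y/∂Z = 28Z

∂Y/∂Z = 28Z > 0 (assuming positive values)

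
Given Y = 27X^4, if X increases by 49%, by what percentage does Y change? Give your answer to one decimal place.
392.9%

For Y = 27X^4:
If X → X(1 + 0.49)
Then Y → Y · (1 + 0.49)^4
     ≈ Y · 4.9288

Percentage change = ((1 + 0.49)^4 − 1) × 100% ≈ 392.9%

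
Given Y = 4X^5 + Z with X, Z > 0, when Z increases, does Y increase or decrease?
Y increases

Taking the partial derivative:
∂Y/∂Z = 1

∂Y/∂Z = 1 > 0 (assuming positive values)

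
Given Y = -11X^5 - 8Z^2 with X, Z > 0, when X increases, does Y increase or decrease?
Y decreases

Taking the partial derivative:
∂Y/∂X = -55X^4

∂Y/∂X = -55X^4 < 0 (assuming positive values)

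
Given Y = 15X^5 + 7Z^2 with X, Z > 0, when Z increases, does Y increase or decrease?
Y increases

Taking the partial derivative:
∂Y/∂Z = 14Z

∂Y/∂Z = 14Z > 0 (assuming positive values)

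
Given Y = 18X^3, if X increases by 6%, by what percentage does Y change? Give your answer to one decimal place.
19.1%

For Y = 18X^3:
If X → X(1 + 0.06)
Then Y → Y · (1 + 0.06)^3
     ≈ Y · 1.1910

Percentage change = ((1 + 0.06)^3 − 1) × 100% ≈ 19.1%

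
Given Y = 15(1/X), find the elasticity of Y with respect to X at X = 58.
Elasticity = -1

Elasticity = (dY/dX) · (X/Y)

dY/dX = -15/X²
At X = 58: dY/dX = -15/3364, Y = 15/58

Elasticity = (-15/3364) · (58 / (15/58)) = -1

Interpretation: for a small percentage change in X, the percentage change in Y is approximately -1.00 times as large.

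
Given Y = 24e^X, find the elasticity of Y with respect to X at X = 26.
Elasticity = 26

Elasticity = (dY/dX) · (X/Y)

dY/dX = 24·e^X
At X = 26: dY/dX = 24·e^26, Y = 24·e^26

Elasticity = (24·e^26) · (26 / (24·e^26)) = 26

Interpretation: for a small percentage change in X, the percentage change in Y is approximately 26.00 times as large.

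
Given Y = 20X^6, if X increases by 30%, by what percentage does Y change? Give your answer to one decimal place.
382.7%

For Y = 20X^6:
If X → X(1 + 0.3)
Then Y → Y · (1 + 0.3)^6
     ≈ Y · 4.8268

Percentage change = ((1 + 0.3)^6 − 1) × 100% ≈ 382.7%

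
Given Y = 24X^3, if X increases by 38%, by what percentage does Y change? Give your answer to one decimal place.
162.8%

For Y = 24X^3:
If X → X(1 + 0.38)
Then Y → Y · (1 + 0.38)^3
     ≈ Y · 2.6281

Percentage change = ((1 + 0.38)^3 − 1) × 100% ≈ 162.8%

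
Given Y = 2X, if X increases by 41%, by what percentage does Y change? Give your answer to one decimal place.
41.0%

For Y = 2X:
If X → X(1 + 0.41)
Then Y → Y · (1 + 0.41)^1
     = Y · 1.4100

Percentage change = ((1 + 0.41)^1 − 1) × 100% = 41.0%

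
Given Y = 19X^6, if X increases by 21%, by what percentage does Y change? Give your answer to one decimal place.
213.8%

For Y = 19X^6:
If X → X(1 + 0.21)
Then Y → Y · (1 + 0.21)^6
     ≈ Y · 3.1384

Percentage change = ((1 + 0.21)^6 − 1) × 100% ≈ 213.8%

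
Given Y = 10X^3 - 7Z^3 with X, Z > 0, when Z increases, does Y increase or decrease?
Y decreases

Taking the partial derivative:
∂Y/∂Z = -21Z^2

∂Y/∂Z = -21Z^2 < 0 (assuming positive values)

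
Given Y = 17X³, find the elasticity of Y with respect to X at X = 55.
Elasticity = 3

Elasticity = (dY/dX) · (X/Y)

dY/dX = 51·X²
At X = 55: dY/dX = 154275, Y = 2828375

Elasticity = 154275 · (55 / 2828375) = 3

Interpretation: for a small percentage change in X, the percentage change in Y is approximately 3.00 times as large.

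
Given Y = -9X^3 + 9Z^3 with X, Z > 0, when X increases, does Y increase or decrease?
Y decreases

Taking the partial derivative:
∂Y/∂X = -27X^2

∂Y/∂X = -27X^2 < 0 (assuming positive values)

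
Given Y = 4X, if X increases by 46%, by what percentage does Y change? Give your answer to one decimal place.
46.0%

For Y = 4X:
If X → X(1 + 0.46)
Then Y → Y · (1 + 0.46)^1
     = Y · 1.4600

Percentage change = ((1 + 0.46)^1 − 1) × 100% = 46.0%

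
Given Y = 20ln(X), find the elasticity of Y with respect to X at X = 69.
Elasticity = 1/ln(69) ≈ 0.2362

Elasticity = (dY/dX) · (X/Y)

dY/dX = 20/X
At X = 69: dY/dX = 20/69, Y = 20·ln(69)

Elasticity = (20/69) · (69 / (20·ln(69))) = 1/ln(69) ≈ 0.2362

Interpretation: for a small percentage change in X, the percentage change in Y is approximately 0.24 times as large.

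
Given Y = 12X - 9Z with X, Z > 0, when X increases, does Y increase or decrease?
Y increases

Taking the partial derivative:
∂Y/∂X = 12

∂Y/∂X = 12 > 0 (assuming positive values)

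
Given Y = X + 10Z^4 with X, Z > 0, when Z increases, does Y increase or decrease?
Y increases

Taking the partial derivative:
∂Y/∂Z = 40Z^3

∂Y/∂Z = 40Z^3 > 0 (assuming positive values)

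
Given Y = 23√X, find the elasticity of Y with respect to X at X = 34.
Elasticity = 1/2

Elasticity = (dY/dX) · (X/Y)

dY/dX = 23/(2·√X)
At X = 34: dY/dX = 23·√34/68, Y = 23·√34

Elasticity = (23·√34/68) · (34 / (23·√34)) = 1/2

Interpretation: for a small percentage change in X, the percentage change in Y is approximately 0.50 times as large.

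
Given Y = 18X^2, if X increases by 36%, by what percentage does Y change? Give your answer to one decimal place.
85.0%

For Y = 18X^2:
If X → X(1 + 0.36)
Then Y → Y · (1 + 0.36)^2
     = Y · 1.8496

Percentage change = ((1 + 0.36)^2 − 1) × 100% ≈ 85.0%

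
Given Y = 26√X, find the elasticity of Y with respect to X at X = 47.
Elasticity = 1/2

Elasticity = (dY/dX) · (X/Y)

dY/dX = 13/√X
At X = 47: dY/dX = 13·√47/47, Y = 26·√47

Elasticity = (13·√47/47) · (47 / (26·√47)) = 1/2

Interpretation: for a small percentage change in X, the percentage change in Y is approximately 0.50 times as large.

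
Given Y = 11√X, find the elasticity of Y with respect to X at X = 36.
Elasticity = 1/2

Elasticity = (dY/dX) · (X/Y)

dY/dX = 11/(2·√X)
At X = 36: dY/dX = 11/12, Y = 66

Elasticity = (11/12) · (36 / 66) = 1/2

Interpretation: for a small percentage change in X, the percentage change in Y is approximately 0.50 times as large.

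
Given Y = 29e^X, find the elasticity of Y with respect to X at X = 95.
Elasticity = 95

Elasticity = (dY/dX) · (X/Y)

dY/dX = 29·e^X
At X = 95: dY/dX = 29·e^95, Y = 29·e^95

Elasticity = (29·e^95) · (95 / (29·e^95)) = 95

Interpretation: for a small percentage change in X, the percentage change in Y is approximately 95.00 times as large.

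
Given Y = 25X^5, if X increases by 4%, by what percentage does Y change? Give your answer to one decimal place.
21.7%

For Y = 25X^5:
If X → X(1 + 0.04)
Then Y → Y · (1 + 0.04)^5
     ≈ Y · 1.2167

Percentage change = ((1 + 0.04)^5 − 1) × 100% ≈ 21.7%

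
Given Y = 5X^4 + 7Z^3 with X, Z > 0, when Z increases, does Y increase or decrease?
Y increases

Taking the partial derivative:
∂Y/∂Z = 21Z^2

∂Y/∂Z = 21Z^2 > 0 (assuming positive values)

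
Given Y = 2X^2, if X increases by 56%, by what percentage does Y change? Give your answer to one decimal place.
143.4%

For Y = 2X^2:
If X → X(1 + 0.56)
Then Y → Y · (1 + 0.56)^2
     = Y · 2.4336

Percentage change = ((1 + 0.56)^2 − 1) × 100% ≈ 143.4%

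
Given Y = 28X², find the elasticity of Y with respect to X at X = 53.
Elasticity = 2

Elasticity = (dY/dX) · (X/Y)

dY/dX = 56·X
At X = 53: dY/dX = 2968, Y = 78652

Elasticity = 2968 · (53 / 78652) = 2

Interpretation: for a small percentage change in X, the percentage change in Y is approximately 2.00 times as large.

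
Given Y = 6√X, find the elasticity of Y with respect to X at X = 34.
Elasticity = 1/2

Elasticity = (dY/dX) · (X/Y)

dY/dX = 3/√X
At X = 34: dY/dX = 3·√34/34, Y = 6·√34

Elasticity = (3·√34/34) · (34 / (6·√34)) = 1/2

Interpretation: for a small percentage change in X, the percentage change in Y is approximately 0.50 times as large.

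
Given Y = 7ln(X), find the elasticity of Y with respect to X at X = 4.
Elasticity = 1/ln(4) ≈ 0.7213

Elasticity = (dY/dX) · (X/Y)

dY/dX = 7/X
At X = 4: dY/dX = 7/4, Y = 7·ln(4)

Elasticity = (7/4) · (4 / (7·ln(4))) = 1/ln(4) ≈ 0.7213

Interpretation: for a small percentage change in X, the percentage change in Y is approximately 0.72 times as large.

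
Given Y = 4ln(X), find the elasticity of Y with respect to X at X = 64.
Elasticity = 1/ln(64) ≈ 0.2404

Elasticity = (dY/dX) · (X/Y)

dY/dX = 4/X
At X = 64: dY/dX = 1/16, Y = 4·ln(64)

Elasticity = (1/16) · (64 / (4·ln(64))) = 1/ln(64) ≈ 0.2404

Interpretation: for a small percentage change in X, the percentage change in Y is approximately 0.24 times as large.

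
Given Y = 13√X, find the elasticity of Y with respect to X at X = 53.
Elasticity = 1/2

Elasticity = (dY/dX) · (X/Y)

dY/dX = 13/(2·√X)
At X = 53: dY/dX = 13·√53/106, Y = 13·√53

Elasticity = (13·√53/106) · (53 / (13·√53)) = 1/2

Interpretation: for a small percentage change in X, the percentage change in Y is approximately 0.50 times as large.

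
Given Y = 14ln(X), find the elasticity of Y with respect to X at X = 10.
Elasticity = 1/ln(10) ≈ 0.4343

Elasticity = (dY/dX) · (X/Y)

dY/dX = 14/X
At X = 10: dY/dX = 7/5, Y = 14·ln(10)

Elasticity = (7/5) · (10 / (14·ln(10))) = 1/ln(10) ≈ 0.4343

Interpretation: for a small percentage change in X, the percentage change in Y is approximately 0.43 times as large.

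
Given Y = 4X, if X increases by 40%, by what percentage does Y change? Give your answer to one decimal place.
40.0%

For Y = 4X:
If X → X(1 + 0.4)
Then Y → Y · (1 + 0.4)^1
     = Y · 1.4000

Percentage change = ((1 + 0.4)^1 − 1) × 100% = 40.0%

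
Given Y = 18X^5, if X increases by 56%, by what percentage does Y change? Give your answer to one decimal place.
823.9%

For Y = 18X^5:
If X → X(1 + 0.56)
Then Y → Y · (1 + 0.56)^5
     ≈ Y · 9.2390

Percentage change = ((1 + 0.56)^5 − 1) × 100% ≈ 823.9%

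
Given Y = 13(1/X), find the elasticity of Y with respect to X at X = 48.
Elasticity = -1

Elasticity = (dY/dX) · (X/Y)

dY/dX = -13/X²
At X = 48: dY/dX = -13/2304, Y = 13/48

Elasticity = (-13/2304) · (48 / (13/48)) = -1

Interpretation: for a small percentage change in X, the percentage change in Y is approximately -1.00 times as large.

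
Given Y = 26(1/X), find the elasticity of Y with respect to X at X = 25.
Elasticity = -1

Elasticity = (dY/dX) · (X/Y)

dY/dX = -26/X²
At X = 25: dY/dX = -26/625, Y = 26/25

Elasticity = (-26/625) · (25 / (26/25)) = -1

Interpretation: for a small percentage change in X, the percentage change in Y is approximately -1.00 times as large.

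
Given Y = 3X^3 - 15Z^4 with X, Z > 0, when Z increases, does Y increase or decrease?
Y decreases

Taking the partial derivative:
∂Y/∂Z = -60Z^3

∂Y/∂Z = -60Z^3 < 0 (assuming positive values)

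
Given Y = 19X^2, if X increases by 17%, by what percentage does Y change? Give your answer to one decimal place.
36.9%

For Y = 19X^2:
If X → X(1 + 0.17)
Then Y → Y · (1 + 0.17)^2
     = Y · 1.3689

Percentage change = ((1 + 0.17)^2 − 1) × 100% ≈ 36.9%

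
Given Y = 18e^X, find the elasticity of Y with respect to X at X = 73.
Elasticity = 73

Elasticity = (dY/dX) · (X/Y)

dY/dX = 18·e^X
At X = 73: dY/dX = 18·e^73, Y = 18·e^73

Elasticity = (18·e^73) · (73 / (18·e^73)) = 73

Interpretation: for a small percentage change in X, the percentage change in Y is approximately 73.00 times as large.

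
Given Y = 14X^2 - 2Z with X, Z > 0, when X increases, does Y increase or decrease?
Y increases

Taking the partial derivative:
∂Y/∂X = 28X

∂Y/∂X = 28X > 0 (assuming positive values)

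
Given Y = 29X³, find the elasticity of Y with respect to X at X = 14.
Elasticity = 3

Elasticity = (dY/dX) · (X/Y)

dY/dX = 87·X²
At X = 14: dY/dX = 17052, Y = 79576

Elasticity = 17052 · (14 / 79576) = 3

Interpretation: for a small percentage change in X, the percentage change in Y is approximately 3.00 times as large.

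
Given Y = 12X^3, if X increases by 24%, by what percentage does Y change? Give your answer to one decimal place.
90.7%

For Y = 12X^3:
If X → X(1 + 0.24)
Then Y → Y · (1 + 0.24)^3
     ≈ Y · 1.9066

Percentage change = ((1 + 0.24)^3 − 1) × 100% ≈ 90.7%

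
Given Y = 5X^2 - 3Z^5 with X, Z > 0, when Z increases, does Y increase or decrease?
Y decreases

Taking the partial derivative:
∂Y/∂Z = -15Z^4

∂Y/∂Z = -15Z^4 < 0 (assuming positive values)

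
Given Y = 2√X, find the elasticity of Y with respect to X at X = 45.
Elasticity = 1/2

Elasticity = (dY/dX) · (X/Y)

dY/dX = 1/√X
At X = 45: dY/dX = √5/15, Y = 6·√5

Elasticity = (√5/15) · (45 / (6·√5)) = 1/2

Interpretation: for a small percentage change in X, the percentage change in Y is approximately 0.50 times as large.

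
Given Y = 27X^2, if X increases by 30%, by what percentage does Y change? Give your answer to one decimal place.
69.0%

For Y = 27X^2:
If X → X(1 + 0.3)
Then Y → Y · (1 + 0.3)^2
     = Y · 1.6900

Percentage change = ((1 + 0.3)^2 − 1) × 100% = 69.0%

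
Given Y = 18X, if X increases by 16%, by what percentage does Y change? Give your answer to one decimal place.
16.0%

For Y = 18X:
If X → X(1 + 0.16)
Then Y → Y · (1 + 0.16)^1
     = Y · 1.1600

Percentage change = ((1 + 0.16)^1 − 1) × 100% = 16.0%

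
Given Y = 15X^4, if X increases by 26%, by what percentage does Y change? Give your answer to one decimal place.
152.0%

For Y = 15X^4:
If X → X(1 + 0.26)
Then Y → Y · (1 + 0.26)^4
     ≈ Y · 2.5205

Percentage change = ((1 + 0.26)^4 − 1) × 100% ≈ 152.0%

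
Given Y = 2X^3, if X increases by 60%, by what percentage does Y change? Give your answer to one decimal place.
309.6%

For Y = 2X^3:
If X → X(1 + 0.6)
Then Y → Y · (1 + 0.6)^3
     = Y · 4.0960

Percentage change = ((1 + 0.6)^3 − 1) × 100% = 309.6%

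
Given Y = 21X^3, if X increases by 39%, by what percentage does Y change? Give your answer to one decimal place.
168.6%

For Y = 21X^3:
If X → X(1 + 0.39)
Then Y → Y · (1 + 0.39)^3
     ≈ Y · 2.6856

Percentage change = ((1 + 0.39)^3 − 1) × 100% ≈ 168.6%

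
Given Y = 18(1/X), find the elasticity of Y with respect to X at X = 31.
Elasticity = -1

Elasticity = (dY/dX) · (X/Y)

dY/dX = -18/X²
At X = 31: dY/dX = -18/961, Y = 18/31

Elasticity = (-18/961) · (31 / (18/31)) = -1

Interpretation: for a small percentage change in X, the percentage change in Y is approximately -1.00 times as large.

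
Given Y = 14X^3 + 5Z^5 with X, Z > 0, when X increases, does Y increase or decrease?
Y increases

Taking the partial derivative:
∂Y/∂X = 42X^2

∂Y/∂X = 42X^2 > 0 (assuming positive values)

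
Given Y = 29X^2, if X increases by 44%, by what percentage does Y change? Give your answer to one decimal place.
107.4%

For Y = 29X^2:
If X → X(1 + 0.44)
Then Y → Y · (1 + 0.44)^2
     = Y · 2.0736

Percentage change = ((1 + 0.44)^2 − 1) × 100% ≈ 107.4%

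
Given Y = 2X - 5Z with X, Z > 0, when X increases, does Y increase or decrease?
Y increases

Taking the partial derivative:
∂Y/∂X = 2

∂Y/∂X = 2 > 0 (assuming positive values)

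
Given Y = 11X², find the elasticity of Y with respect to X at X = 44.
Elasticity = 2

Elasticity = (dY/dX) · (X/Y)

dY/dX = 22·X
At X = 44: dY/dX = 968, Y = 21296

Elasticity = 968 · (44 / 21296) = 2

Interpretation: for a small percentage change in X, the percentage change in Y is approximately 2.00 times as large.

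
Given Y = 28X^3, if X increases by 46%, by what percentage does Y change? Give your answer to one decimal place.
211.2%

For Y = 28X^3:
If X → X(1 + 0.46)
Then Y → Y · (1 + 0.46)^3
     ≈ Y · 3.1121

Percentage change = ((1 + 0.46)^3 − 1) × 100% ≈ 211.2%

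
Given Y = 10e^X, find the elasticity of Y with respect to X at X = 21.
Elasticity = 21

Elasticity = (dY/dX) · (X/Y)

dY/dX = 10·e^X
At X = 21: dY/dX = 10·e^21, Y = 10·e^21

Elasticity = (10·e^21) · (21 / (10·e^21)) = 21

Interpretation: for a small percentage change in X, the percentage change in Y is approximately 21.00 times as large.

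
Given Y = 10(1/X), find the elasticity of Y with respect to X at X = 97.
Elasticity = -1

Elasticity = (dY/dX) · (X/Y)

dY/dX = -10/X²
At X = 97: dY/dX = -10/9409, Y = 10/97

Elasticity = (-10/9409) · (97 / (10/97)) = -1

Interpretation: for a small percentage change in X, the percentage change in Y is approximately -1.00 times as large.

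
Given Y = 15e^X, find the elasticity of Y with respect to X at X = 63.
Elasticity = 63

Elasticity = (dY/dX) · (X/Y)

dY/dX = 15·e^X
At X = 63: dY/dX = 15·e^63, Y = 15·e^63

Elasticity = (15·e^63) · (63 / (15·e^63)) = 63

Interpretation: for a small percentage change in X, the percentage change in Y is approximately 63.00 times as large.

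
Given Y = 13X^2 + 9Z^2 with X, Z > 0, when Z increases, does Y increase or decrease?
Y increases

Taking the partial derivative:
∂Y/∂Z = 18Z

∂Y/∂Z = 18Z > 0 (assuming positive values)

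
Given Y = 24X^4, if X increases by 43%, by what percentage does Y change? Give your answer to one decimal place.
318.2%

For Y = 24X^4:
If X → X(1 + 0.43)
Then Y → Y · (1 + 0.43)^4
     ≈ Y · 4.1816

Percentage change = ((1 + 0.43)^4 − 1) × 100% ≈ 318.2%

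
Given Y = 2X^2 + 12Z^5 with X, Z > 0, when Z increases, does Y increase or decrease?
Y increases

Taking the partial derivative:
∂Y/∂Z = 60Z^4

∂Y/∂Z = 60Z^4 > 0 (assuming positive values)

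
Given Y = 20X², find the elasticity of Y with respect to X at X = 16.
Elasticity = 2

Elasticity = (dY/dX) · (X/Y)

dY/dX = 40·X
At X = 16: dY/dX = 640, Y = 5120

Elasticity = 640 · (16 / 5120) = 2

Interpretation: for a small percentage change in X, the percentage change in Y is approximately 2.00 times as large.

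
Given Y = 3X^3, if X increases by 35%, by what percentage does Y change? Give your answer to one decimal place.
146.0%

For Y = 3X^3:
If X → X(1 + 0.35)
Then Y → Y · (1 + 0.35)^3
     ≈ Y · 2.4604

Percentage change = ((1 + 0.35)^3 − 1) × 100% ≈ 146.0%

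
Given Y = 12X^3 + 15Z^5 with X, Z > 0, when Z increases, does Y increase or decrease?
Y increases

Taking the partial derivative:
∂Y/∂Z = 75Z^4

∂Y/∂Z = 75Z^4 > 0 (assuming positive values)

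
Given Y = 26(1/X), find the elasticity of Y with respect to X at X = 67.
Elasticity = -1

Elasticity = (dY/dX) · (X/Y)

dY/dX = -26/X²
At X = 67: dY/dX = -26/4489, Y = 26/67

Elasticity = (-26/4489) · (67 / (26/67)) = -1

Interpretation: for a small percentage change in X, the percentage change in Y is approximately -1.00 times as large.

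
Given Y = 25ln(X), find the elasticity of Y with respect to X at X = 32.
Elasticity = 1/ln(32) ≈ 0.2885

Elasticity = (dY/dX) · (X/Y)

dY/dX = 25/X
At X = 32: dY/dX = 25/32, Y = 25·ln(32)

Elasticity = (25/32) · (32 / (25·ln(32))) = 1/ln(32) ≈ 0.2885

Interpretation: for a small percentage change in X, the percentage change in Y is approximately 0.29 times as large.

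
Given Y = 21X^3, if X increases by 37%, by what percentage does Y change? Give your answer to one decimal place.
157.1%

For Y = 21X^3:
If X → X(1 + 0.37)
Then Y → Y · (1 + 0.37)^3
     ≈ Y · 2.5714

Percentage change = ((1 + 0.37)^3 − 1) × 100% ≈ 157.1%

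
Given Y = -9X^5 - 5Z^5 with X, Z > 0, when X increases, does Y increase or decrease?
Y decreases

Taking the partial derivative:
∂Y/∂X = -45X^4

∂Y/∂X = -45X^4 < 0 (assuming positive values)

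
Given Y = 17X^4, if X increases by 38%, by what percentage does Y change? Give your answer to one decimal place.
262.7%

For Y = 17X^4:
If X → X(1 + 0.38)
Then Y → Y · (1 + 0.38)^4
     ≈ Y · 3.6267

Percentage change = ((1 + 0.38)^4 − 1) × 100% ≈ 262.7%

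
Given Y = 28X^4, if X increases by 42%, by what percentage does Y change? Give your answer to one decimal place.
306.6%

For Y = 28X^4:
If X → X(1 + 0.42)
Then Y → Y · (1 + 0.42)^4
     ≈ Y · 4.0659

Percentage change = ((1 + 0.42)^4 − 1) × 100% ≈ 306.6%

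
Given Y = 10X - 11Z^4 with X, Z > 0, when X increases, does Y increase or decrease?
Y increases

Taking the partial derivative:
∂Y/∂X = 10

∂Y/∂X = 10 > 0 (assuming positive values)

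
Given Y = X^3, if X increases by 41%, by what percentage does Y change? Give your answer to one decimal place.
180.3%

For Y = X^3:
If X → X(1 + 0.41)
Then Y → Y · (1 + 0.41)^3
     ≈ Y · 2.8032

Percentage change = ((1 + 0.41)^3 − 1) × 100% ≈ 180.3%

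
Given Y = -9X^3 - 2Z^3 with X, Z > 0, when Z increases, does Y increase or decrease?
Y decreases

Taking the partial derivative:
∂Y/∂Z = -6Z^2

∂Y/∂Z = -6Z^2 < 0 (assuming positive values)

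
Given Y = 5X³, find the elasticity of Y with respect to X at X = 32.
Elasticity = 3

Elasticity = (dY/dX) · (X/Y)

dY/dX = 15·X²
At X = 32: dY/dX = 15360, Y = 163840

Elasticity = 15360 · (32 / 163840) = 3

Interpretation: for a small percentage change in X, the percentage change in Y is approximately 3.00 times as large.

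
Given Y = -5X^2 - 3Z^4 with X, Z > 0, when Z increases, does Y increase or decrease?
Y decreases

Taking the partial derivative:
∂Y/∂Z = -12Z^3

∂Y/∂Z = -12Z^3 < 0 (assuming positive values)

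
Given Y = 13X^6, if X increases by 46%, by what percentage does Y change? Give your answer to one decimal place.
868.5%

For Y = 13X^6:
If X → X(1 + 0.46)
Then Y → Y · (1 + 0.46)^6
     ≈ Y · 9.6854

Percentage change = ((1 + 0.46)^6 − 1) × 100% ≈ 868.5%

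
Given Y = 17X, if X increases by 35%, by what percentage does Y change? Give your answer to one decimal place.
35.0%

For Y = 17X:
If X → X(1 + 0.35)
Then Y → Y · (1 + 0.35)^1
     = Y · 1.3500

Percentage change = ((1 + 0.35)^1 − 1) × 100% = 35.0%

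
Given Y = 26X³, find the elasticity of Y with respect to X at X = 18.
Elasticity = 3

Elasticity = (dY/dX) · (X/Y)

dY/dX = 78·X²
At X = 18: dY/dX = 25272, Y = 151632

Elasticity = 25272 · (18 / 151632) = 3

Interpretation: for a small percentage change in X, the percentage change in Y is approximately 3.00 times as large.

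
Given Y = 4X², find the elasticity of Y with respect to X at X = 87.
Elasticity = 2

Elasticity = (dY/dX) · (X/Y)

dY/dX = 8·X
At X = 87: dY/dX = 696, Y = 30276

Elasticity = 696 · (87 / 30276) = 2

Interpretation: for a small percentage change in X, the percentage change in Y is approximately 2.00 times as large.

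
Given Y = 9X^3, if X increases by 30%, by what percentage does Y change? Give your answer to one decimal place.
119.7%

For Y = 9X^3:
If X → X(1 + 0.3)
Then Y → Y · (1 + 0.3)^3
     = Y · 2.1970

Percentage change = ((1 + 0.3)^3 − 1) × 100% = 119.7%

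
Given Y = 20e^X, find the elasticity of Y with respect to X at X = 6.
Elasticity = 6

Elasticity = (dY/dX) · (X/Y)

dY/dX = 20·e^X
At X = 6: dY/dX = 20·e^6, Y = 20·e^6

Elasticity = (20·e^6) · (6 / (20·e^6)) = 6

Interpretation: for a small percentage change in X, the percentage change in Y is approximately 6.00 times as large.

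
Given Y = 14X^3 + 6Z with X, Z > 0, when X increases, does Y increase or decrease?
Y increases

Taking the partial derivative:
∂Y/∂X = 42X^2

∂Y/∂X = 42X^2 > 0 (assuming positive values)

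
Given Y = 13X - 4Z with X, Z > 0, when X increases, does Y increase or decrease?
Y increases

Taking the partial derivative:
∂Y/∂X = 13

∂Y/∂X = 13 > 0 (assuming positive values)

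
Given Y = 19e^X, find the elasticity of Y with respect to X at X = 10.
Elasticity = 10

Elasticity = (dY/dX) · (X/Y)

dY/dX = 19·e^X
At X = 10: dY/dX = 19·e^10, Y = 19·e^10

Elasticity = (19·e^10) · (10 / (19·e^10)) = 10

Interpretation: for a small percentage change in X, the percentage change in Y is approximately 10.00 times as large.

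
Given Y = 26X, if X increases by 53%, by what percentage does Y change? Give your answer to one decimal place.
53.0%

For Y = 26X:
If X → X(1 + 0.53)
Then Y → Y · (1 + 0.53)^1
     = Y · 1.5300

Percentage change = ((1 + 0.53)^1 − 1) × 100% = 53.0%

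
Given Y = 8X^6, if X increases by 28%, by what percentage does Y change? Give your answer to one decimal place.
339.8%

For Y = 8X^6:
If X → X(1 + 0.28)
Then Y → Y · (1 + 0.28)^6
     ≈ Y · 4.3980

Percentage change = ((1 + 0.28)^6 − 1) × 100% ≈ 339.8%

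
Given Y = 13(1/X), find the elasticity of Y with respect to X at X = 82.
Elasticity = -1

Elasticity = (dY/dX) · (X/Y)

dY/dX = -13/X²
At X = 82: dY/dX = -13/6724, Y = 13/82

Elasticity = (-13/6724) · (82 / (13/82)) = -1

Interpretation: for a small percentage change in X, the percentage change in Y is approximately -1.00 times as large.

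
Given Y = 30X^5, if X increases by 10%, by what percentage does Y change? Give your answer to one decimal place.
61.1%

For Y = 30X^5:
If X → X(1 + 0.1)
Then Y → Y · (1 + 0.1)^5
     ≈ Y · 1.6105

Percentage change = ((1 + 0.1)^5 − 1) × 100% ≈ 61.1%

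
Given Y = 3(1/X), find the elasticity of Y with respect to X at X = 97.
Elasticity = -1

Elasticity = (dY/dX) · (X/Y)

dY/dX = -3/X²
At X = 97: dY/dX = -3/9409, Y = 3/97

Elasticity = (-3/9409) · (97 / (3/97)) = -1

Interpretation: for a small percentage change in X, the percentage change in Y is approximately -1.00 times as large.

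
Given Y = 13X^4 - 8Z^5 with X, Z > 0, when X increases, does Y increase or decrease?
Y increases

Taking the partial derivative:
∂Y/∂X = 52X^3

∂Y/∂X = 52X^3 > 0 (assuming positive values)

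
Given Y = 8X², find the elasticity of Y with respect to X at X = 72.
Elasticity = 2

Elasticity = (dY/dX) · (X/Y)

dY/dX = 16·X
At X = 72: dY/dX = 1152, Y = 41472

Elasticity = 1152 · (72 / 41472) = 2

Interpretation: for a small percentage change in X, the percentage change in Y is approximately 2.00 times as large.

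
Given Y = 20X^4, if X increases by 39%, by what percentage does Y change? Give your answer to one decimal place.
273.3%

For Y = 20X^4:
If X → X(1 + 0.39)
Then Y → Y · (1 + 0.39)^4
     ≈ Y · 3.7330

Percentage change = ((1 + 0.39)^4 − 1) × 100% ≈ 273.3%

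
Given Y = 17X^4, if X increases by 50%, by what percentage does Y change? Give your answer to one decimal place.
406.3%

For Y = 17X^4:
If X → X(1 + 0.5)
Then Y → Y · (1 + 0.5)^4
     = Y · 5.0625

Percentage change = ((1 + 0.5)^4 − 1) × 100% ≈ 406.3%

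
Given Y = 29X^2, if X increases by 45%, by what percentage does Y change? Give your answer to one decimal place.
110.3%

For Y = 29X^2:
If X → X(1 + 0.45)
Then Y → Y · (1 + 0.45)^2
     = Y · 2.1025

Percentage change = ((1 + 0.45)^2 − 1) × 100% ≈ 110.3%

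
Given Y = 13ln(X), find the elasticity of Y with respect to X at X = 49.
Elasticity = 1/ln(49) ≈ 0.2569

Elasticity = (dY/dX) · (X/Y)

dY/dX = 13/X
At X = 49: dY/dX = 13/49, Y = 13·ln(49)

Elasticity = (13/49) · (49 / (13·ln(49))) = 1/ln(49) ≈ 0.2569

Interpretation: for a small percentage change in X, the percentage change in Y is approximately 0.26 times as large.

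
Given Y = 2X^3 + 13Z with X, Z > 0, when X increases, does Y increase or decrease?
Y increases

Taking the partial derivative:
∂Y/∂X = 6X^2

∂Y/∂X = 6X^2 > 0 (assuming positive values)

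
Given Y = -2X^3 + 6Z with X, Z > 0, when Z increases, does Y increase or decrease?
Y increases

Taking the partial derivative:
∂Y/∂Z = 6

∂Y/∂Z = 6 > 0 (assuming positive values)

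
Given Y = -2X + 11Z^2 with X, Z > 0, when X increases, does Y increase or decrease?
Y decreases

Taking the partial derivative:
∂Y/∂X = -2

∂Y/∂X = -2 < 0 (assuming positive values)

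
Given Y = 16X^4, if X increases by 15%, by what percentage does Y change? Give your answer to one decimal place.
74.9%

For Y = 16X^4:
If X → X(1 + 0.15)
Then Y → Y · (1 + 0.15)^4
     ≈ Y · 1.7490

Percentage change = ((1 + 0.15)^4 − 1) × 100% ≈ 74.9%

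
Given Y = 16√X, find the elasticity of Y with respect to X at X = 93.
Elasticity = 1/2

Elasticity = (dY/dX) · (X/Y)

dY/dX = 8/√X
At X = 93: dY/dX = 8·√93/93, Y = 16·√93

Elasticity = (8·√93/93) · (93 / (16·√93)) = 1/2

Interpretation: for a small percentage change in X, the percentage change in Y is approximately 0.50 times as large.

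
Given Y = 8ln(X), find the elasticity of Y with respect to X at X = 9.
Elasticity = 1/ln(9) ≈ 0.4551

Elasticity = (dY/dX) · (X/Y)

dY/dX = 8/X
At X = 9: dY/dX = 8/9, Y = 8·ln(9)

Elasticity = (8/9) · (9 / (8·ln(9))) = 1/ln(9) ≈ 0.4551

Interpretation: for a small percentage change in X, the percentage change in Y is approximately 0.46 times as large.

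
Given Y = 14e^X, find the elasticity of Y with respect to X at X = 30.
Elasticity = 30

Elasticity = (dY/dX) · (X/Y)

dY/dX = 14·e^X
At X = 30: dY/dX = 14·e^30, Y = 14·e^30

Elasticity = (14·e^30) · (30 / (14·e^30)) = 30

Interpretation: for a small percentage change in X, the percentage change in Y is approximately 30.00 times as large.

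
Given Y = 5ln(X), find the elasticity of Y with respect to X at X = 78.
Elasticity = 1/ln(78) ≈ 0.2295

Elasticity = (dY/dX) · (X/Y)

dY/dX = 5/X
At X = 78: dY/dX = 5/78, Y = 5·ln(78)

Elasticity = (5/78) · (78 / (5·ln(78))) = 1/ln(78) ≈ 0.2295

Interpretation: for a small percentage change in X, the percentage change in Y is approximately 0.23 times as large.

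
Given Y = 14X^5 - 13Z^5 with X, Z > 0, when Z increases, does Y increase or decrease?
Y decreases

Taking the partial derivative:
∂Y/∂Z = -65Z^4

∂Y/∂Z = -65Z^4 < 0 (assuming positive values)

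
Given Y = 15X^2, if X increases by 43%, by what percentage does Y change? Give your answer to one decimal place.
104.5%

For Y = 15X^2:
If X → X(1 + 0.43)
Then Y → Y · (1 + 0.43)^2
     = Y · 2.0449

Percentage change = ((1 + 0.43)^2 − 1) × 100% ≈ 104.5%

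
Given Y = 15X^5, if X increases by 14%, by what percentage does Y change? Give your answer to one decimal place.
92.5%

For Y = 15X^5:
If X → X(1 + 0.14)
Then Y → Y · (1 + 0.14)^5
     ≈ Y · 1.9254

Percentage change = ((1 + 0.14)^5 − 1) × 100% ≈ 92.5%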